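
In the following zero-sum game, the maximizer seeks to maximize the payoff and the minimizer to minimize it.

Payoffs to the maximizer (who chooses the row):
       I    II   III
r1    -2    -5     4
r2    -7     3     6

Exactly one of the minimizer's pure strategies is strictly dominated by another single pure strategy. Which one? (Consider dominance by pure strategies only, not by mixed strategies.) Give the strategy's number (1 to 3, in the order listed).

The minimizer prefers columns that give the maximizer less. Compare III with I: -2 < 4, -7 < 6.
So I strictly dominates III for the minimizer; III is strictly dominated.

3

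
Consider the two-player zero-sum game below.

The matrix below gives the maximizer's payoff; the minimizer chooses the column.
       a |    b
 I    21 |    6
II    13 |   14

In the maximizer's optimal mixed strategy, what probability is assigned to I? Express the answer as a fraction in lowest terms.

1/16

Row minima are 6 and 13, so the maximizer's maximin is 13; column maxima are 21 and 14, so the minimizer's minimax is 14. These differ, so the equilibrium is in mixed strategies.
Let the maximizer play I with probability p. The minimizer is indifferent when 21p + 13(1−p) = 6p + 14(1−p), giving p = 1/16.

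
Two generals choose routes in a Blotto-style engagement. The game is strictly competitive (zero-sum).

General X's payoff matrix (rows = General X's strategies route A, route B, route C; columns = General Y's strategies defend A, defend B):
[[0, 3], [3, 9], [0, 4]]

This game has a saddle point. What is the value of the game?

3

Row minima: 0, 3, 0 → General X's maximin is 3.
Column maxima: 3, 9 → General Y's minimax is 3.
They coincide at (route B, defend A), so the value is 3.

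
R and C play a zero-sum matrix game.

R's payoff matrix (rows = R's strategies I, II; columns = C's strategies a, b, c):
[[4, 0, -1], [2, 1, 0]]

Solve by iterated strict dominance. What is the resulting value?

0

Column b is strictly dominated by c for C (-1<0, 0<1); eliminate b.
Column a is strictly dominated by c for C (-1<4, 0<2); eliminate a.
Row I is strictly dominated by row II (0>-1); eliminate I.
Only (II, c) remains, with payoff 0.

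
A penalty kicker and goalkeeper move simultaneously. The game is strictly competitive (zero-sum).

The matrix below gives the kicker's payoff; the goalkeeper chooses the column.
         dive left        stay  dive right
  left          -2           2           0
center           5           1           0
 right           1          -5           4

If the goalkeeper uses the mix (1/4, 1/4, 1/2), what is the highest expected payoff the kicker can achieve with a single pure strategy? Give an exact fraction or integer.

3/2

left: (-2)·(1/4) + (2)·(1/4) + (0)·(1/2) = 0.
center: (5)·(1/4) + (1)·(1/4) + (0)·(1/2) = 3/2.
right: (1)·(1/4) + (-5)·(1/4) + (4)·(1/2) = 1.
The best pure response is center with expected payoff 3/2.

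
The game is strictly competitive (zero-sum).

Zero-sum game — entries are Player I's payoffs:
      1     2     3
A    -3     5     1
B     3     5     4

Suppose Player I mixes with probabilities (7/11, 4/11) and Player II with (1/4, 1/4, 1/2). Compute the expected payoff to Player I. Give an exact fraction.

23/11

Against (1/4, 1/4, 1/2), each row's expected payoff is A: 1; B: 4.
Taking the (7/11, 4/11)-weighted average: (7/11)·(1) + (4/11)·(4) = 23/11.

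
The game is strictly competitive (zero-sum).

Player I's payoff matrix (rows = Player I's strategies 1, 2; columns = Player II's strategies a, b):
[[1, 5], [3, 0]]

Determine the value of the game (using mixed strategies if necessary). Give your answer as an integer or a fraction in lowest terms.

Row minima are 1 and 0, so Player I's maximin is 1; column maxima are 3 and 5, so Player II's minimax is 3. These differ, so the equilibrium is in mixed strategies.
Let Player I play 1 with probability p. Player II is indifferent when p + 3(1−p) = 5p, giving p = 3/7.
Let Player II play a with probability q. Player I is indifferent when q + 5(1−q) = 3q, giving q = 5/7.
The value is 1·(5/7) + (5)·(2/7) = 15/7.

15/7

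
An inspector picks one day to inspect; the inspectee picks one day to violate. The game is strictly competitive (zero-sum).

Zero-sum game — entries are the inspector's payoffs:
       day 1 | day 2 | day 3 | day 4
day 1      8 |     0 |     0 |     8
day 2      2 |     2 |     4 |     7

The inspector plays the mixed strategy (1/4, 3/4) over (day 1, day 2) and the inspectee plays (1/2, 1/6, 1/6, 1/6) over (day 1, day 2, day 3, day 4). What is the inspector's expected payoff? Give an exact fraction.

89/24

Against (1/2, 1/6, 1/6, 1/6), each row's expected payoff is day 1: 16/3; day 2: 19/6.
Taking the (1/4, 3/4)-weighted average: (1/4)·(16/3) + (3/4)·(19/6) = 89/24.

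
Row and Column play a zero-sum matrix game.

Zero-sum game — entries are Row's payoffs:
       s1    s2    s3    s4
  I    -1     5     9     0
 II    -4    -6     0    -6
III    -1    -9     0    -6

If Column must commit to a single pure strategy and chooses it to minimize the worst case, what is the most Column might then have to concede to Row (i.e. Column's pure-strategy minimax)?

-1

The worst case (largest entry) in each column is s1: -1, s2: 5, s3: 9, s4: 0.
The best (smallest) of these is -1.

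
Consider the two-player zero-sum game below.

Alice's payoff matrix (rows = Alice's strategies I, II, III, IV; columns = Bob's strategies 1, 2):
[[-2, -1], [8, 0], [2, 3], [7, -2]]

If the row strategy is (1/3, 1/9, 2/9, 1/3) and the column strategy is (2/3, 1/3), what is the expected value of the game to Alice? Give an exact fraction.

Against (2/3, 1/3), each row's expected payoff is I: -5/3; II: 16/3; III: 7/3; IV: 4.
Taking the (1/3, 1/9, 2/9, 1/3)-weighted average: (1/3)·(-5/3) + (1/9)·(16/3) + (2/9)·(7/3) + (1/3)·(4) = 17/9.

17/9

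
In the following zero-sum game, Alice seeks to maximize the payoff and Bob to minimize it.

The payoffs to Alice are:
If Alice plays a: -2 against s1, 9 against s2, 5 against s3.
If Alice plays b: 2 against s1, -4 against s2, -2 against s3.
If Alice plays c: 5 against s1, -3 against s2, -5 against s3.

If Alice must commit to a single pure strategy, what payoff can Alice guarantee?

The worst-case payoff for each row is a: -2, b: -4, c: -5.
The best of these is -2.

-2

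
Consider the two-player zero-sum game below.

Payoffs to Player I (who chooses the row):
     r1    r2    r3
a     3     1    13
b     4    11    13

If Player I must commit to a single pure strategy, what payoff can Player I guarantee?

4

The worst-case payoff for each row is a: 1, b: 4.
The best of these is 4.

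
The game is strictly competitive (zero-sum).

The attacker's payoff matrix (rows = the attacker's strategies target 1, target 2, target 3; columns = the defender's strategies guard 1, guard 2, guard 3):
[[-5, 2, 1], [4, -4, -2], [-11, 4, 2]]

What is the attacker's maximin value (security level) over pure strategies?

The worst-case payoff for each row is target 1: -5, target 2: -4, target 3: -11.
The best of these is -4.

-4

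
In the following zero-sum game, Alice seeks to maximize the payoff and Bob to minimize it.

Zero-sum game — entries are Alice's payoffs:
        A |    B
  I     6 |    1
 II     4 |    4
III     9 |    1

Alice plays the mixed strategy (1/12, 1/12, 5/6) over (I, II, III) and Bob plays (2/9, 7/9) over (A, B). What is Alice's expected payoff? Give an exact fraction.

Against (2/9, 7/9), each row's expected payoff is I: 19/9; II: 4; III: 25/9.
Taking the (1/12, 1/12, 5/6)-weighted average: (1/12)·(19/9) + (1/12)·(4) + (5/6)·(25/9) = 305/108.

305/108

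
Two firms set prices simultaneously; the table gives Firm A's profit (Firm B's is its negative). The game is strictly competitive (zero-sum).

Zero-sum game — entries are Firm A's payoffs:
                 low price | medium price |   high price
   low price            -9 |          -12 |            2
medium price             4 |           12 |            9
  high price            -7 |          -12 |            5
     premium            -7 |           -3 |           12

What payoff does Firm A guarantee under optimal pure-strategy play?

Row minima: -12, 4, -12, -7 → Firm A's maximin is 4.
Column maxima: 4, 12, 12 → Firm B's minimax is 4.
They coincide at (medium price, low price), so the value is 4.

4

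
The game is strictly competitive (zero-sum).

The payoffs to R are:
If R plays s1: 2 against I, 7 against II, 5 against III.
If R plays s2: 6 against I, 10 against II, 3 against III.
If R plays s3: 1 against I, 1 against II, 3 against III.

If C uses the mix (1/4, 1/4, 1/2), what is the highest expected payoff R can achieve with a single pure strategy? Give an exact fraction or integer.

s1: (2)·(1/4) + (7)·(1/4) + (5)·(1/2) = 19/4.
s2: (6)·(1/4) + (10)·(1/4) + (3)·(1/2) = 11/2.
s3: (1)·(1/4) + (1)·(1/4) + (3)·(1/2) = 2.
The best pure response is s2 with expected payoff 11/2.

11/2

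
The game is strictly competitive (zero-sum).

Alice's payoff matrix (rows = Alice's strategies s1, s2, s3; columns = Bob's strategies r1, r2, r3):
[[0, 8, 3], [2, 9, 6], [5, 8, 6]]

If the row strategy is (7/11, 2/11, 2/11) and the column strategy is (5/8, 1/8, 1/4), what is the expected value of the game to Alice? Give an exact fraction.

Against (5/8, 1/8, 1/4), each row's expected payoff is s1: 7/4; s2: 31/8; s3: 45/8.
Taking the (7/11, 2/11, 2/11)-weighted average: (7/11)·(7/4) + (2/11)·(31/8) + (2/11)·(45/8) = 125/44.

125/44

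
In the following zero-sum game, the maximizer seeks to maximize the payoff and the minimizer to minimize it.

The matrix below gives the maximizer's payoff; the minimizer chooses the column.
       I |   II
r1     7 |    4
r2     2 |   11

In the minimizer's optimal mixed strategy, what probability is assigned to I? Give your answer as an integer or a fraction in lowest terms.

Row minima are 4 and 2, so the maximizer's maximin is 4; column maxima are 7 and 11, so the minimizer's minimax is 7. These differ, so the equilibrium is in mixed strategies.
Let the minimizer play I with probability q. The maximizer is indifferent when 7q + 4(1−q) = 2q + 11(1−q), giving q = 7/12.

7/12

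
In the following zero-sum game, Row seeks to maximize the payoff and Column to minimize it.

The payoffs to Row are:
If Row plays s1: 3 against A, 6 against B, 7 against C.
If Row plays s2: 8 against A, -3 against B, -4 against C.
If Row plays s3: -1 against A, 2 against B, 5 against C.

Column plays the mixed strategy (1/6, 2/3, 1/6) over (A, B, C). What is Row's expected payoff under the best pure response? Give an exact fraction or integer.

s1: (3)·(1/6) + (6)·(2/3) + (7)·(1/6) = 17/3.
s2: (8)·(1/6) + (-3)·(2/3) + (-4)·(1/6) = -4/3.
s3: (-1)·(1/6) + (2)·(2/3) + (5)·(1/6) = 2.
The best pure response is s1 with expected payoff 17/3.

17/3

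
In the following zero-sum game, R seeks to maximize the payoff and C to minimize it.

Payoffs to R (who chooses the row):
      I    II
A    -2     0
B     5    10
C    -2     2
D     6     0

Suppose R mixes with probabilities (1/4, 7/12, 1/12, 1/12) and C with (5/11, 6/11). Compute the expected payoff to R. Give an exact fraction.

199/44

Against (5/11, 6/11), each row's expected payoff is A: -10/11; B: 85/11; C: 2/11; D: 30/11.
Taking the (1/4, 7/12, 1/12, 1/12)-weighted average: (1/4)·(-10/11) + (7/12)·(85/11) + (1/12)·(2/11) + (1/12)·(30/11) = 199/44.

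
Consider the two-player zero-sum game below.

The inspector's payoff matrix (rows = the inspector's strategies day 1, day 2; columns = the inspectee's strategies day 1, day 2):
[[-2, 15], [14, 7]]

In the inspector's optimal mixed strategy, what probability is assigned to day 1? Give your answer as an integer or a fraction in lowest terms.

Row minima are -2 and 7, so the inspector's maximin is 7; column maxima are 14 and 15, so the inspectee's minimax is 14. These differ, so the equilibrium is in mixed strategies.
Let the inspector play day 1 with probability p. The inspectee is indifferent when −2p + 14(1−p) = 15p + 7(1−p), giving p = 7/24.

7/24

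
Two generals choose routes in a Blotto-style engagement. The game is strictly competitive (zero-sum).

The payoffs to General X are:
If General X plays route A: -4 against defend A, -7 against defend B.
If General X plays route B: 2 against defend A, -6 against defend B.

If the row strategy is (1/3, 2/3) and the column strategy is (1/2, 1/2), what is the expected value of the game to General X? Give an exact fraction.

Against (1/2, 1/2), each row's expected payoff is route A: -11/2; route B: -2.
Taking the (1/3, 2/3)-weighted average: (1/3)·(-11/2) + (2/3)·(-2) = -19/6.

-19/6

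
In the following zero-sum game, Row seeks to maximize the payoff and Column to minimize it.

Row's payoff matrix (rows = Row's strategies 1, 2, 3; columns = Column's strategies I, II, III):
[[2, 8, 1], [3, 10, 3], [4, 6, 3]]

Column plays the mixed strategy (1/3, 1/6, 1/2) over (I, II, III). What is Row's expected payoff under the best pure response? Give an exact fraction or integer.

1: (2)·(1/3) + (8)·(1/6) + (1)·(1/2) = 5/2.
2: (3)·(1/3) + (10)·(1/6) + (3)·(1/2) = 25/6.
3: (4)·(1/3) + (6)·(1/6) + (3)·(1/2) = 23/6.
The best pure response is 2 with expected payoff 25/6.

25/6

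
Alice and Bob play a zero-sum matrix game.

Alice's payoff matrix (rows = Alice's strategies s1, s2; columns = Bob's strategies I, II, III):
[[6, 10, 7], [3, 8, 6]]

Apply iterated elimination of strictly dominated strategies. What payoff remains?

Row s2 is strictly dominated by row s1 (6>3, 10>8, 7>6); eliminate s2.
Column III is strictly dominated by I for Bob (6<7); eliminate III.
Column II is strictly dominated by I for Bob (6<10); eliminate II.
Only (s1, I) remains, with payoff 6.

6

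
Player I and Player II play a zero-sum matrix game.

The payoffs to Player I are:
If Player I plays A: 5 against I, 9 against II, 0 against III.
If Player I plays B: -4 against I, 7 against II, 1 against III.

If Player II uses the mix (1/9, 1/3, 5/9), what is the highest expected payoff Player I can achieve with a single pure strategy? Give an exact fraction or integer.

A: (5)·(1/9) + (9)·(1/3) + (0)·(5/9) = 32/9.
B: (-4)·(1/9) + (7)·(1/3) + (1)·(5/9) = 22/9.
The best pure response is A with expected payoff 32/9.

32/9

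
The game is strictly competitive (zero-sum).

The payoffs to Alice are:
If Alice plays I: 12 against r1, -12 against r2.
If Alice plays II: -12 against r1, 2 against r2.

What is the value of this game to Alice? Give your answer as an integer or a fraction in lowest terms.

-60/19

Row minima are -12 and -12, so Alice's maximin is -12; column maxima are 12 and 2, so Bob's minimax is 2. These differ, so the equilibrium is in mixed strategies.
Let Alice play I with probability p. Bob is indifferent when 12p − 12(1−p) = −12p + 2(1−p), giving p = 7/19.
Let Bob play r1 with probability q. Alice is indifferent when 12q − 12(1−q) = −12q + 2(1−q), giving q = 7/19.
The value is 12·(7/19) + (-12)·(12/19) = -60/19.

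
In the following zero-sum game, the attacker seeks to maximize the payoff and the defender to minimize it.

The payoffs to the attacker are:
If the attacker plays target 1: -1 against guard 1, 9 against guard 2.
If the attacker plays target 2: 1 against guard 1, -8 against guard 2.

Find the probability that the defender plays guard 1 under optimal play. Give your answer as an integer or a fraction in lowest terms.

Row minima are -1 and -8, so the attacker's maximin is -1; column maxima are 1 and 9, so the defender's minimax is 1. These differ, so the equilibrium is in mixed strategies.
Let the defender play guard 1 with probability q. The attacker is indifferent when −q + 9(1−q) = q − 8(1−q), giving q = 17/19.

17/19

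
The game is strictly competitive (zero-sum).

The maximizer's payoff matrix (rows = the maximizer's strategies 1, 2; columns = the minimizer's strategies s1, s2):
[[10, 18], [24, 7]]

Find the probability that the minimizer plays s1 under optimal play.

Row minima are 10 and 7, so the maximizer's maximin is 10; column maxima are 24 and 18, so the minimizer's minimax is 18. These differ, so the equilibrium is in mixed strategies.
Let the minimizer play s1 with probability q. The maximizer is indifferent when 10q + 18(1−q) = 24q + 7(1−q), giving q = 11/25.

11/25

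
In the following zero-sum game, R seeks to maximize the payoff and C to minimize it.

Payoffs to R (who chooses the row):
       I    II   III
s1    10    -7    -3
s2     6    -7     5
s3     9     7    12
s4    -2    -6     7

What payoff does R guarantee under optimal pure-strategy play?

Row minima: -7, -7, 7, -6 → R's maximin is 7.
Column maxima: 10, 7, 12 → C's minimax is 7.
They coincide at (s3, II), so the value is 7.

7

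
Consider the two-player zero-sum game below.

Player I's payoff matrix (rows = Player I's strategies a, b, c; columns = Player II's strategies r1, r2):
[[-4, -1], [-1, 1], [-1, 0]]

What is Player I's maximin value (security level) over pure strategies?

The worst-case payoff for each row is a: -4, b: -1, c: -1.
The best of these is -1.

-1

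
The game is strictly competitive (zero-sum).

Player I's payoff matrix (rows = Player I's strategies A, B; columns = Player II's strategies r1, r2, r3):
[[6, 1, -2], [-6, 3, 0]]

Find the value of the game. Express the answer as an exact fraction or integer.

-6/7

Column r2 is strictly dominated by r3 for Player II (it gives Player I more in every row).
The remaining 2×2 game on (A, B) × (r1, r3) has no saddle point. Let Player I play A with probability p; indifference gives 6p − 6(1−p) = −2p, so p = 3/7.
Similarly Player II's optimal q on r1 is 1/7, and the value is 6·(1/7) + (-2)·(6/7) = -6/7.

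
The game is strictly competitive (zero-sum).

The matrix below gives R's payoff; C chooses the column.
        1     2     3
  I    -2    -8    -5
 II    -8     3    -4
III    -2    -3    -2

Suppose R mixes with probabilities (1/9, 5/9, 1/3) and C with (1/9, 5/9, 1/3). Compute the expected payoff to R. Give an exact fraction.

-151/81

Against (1/9, 5/9, 1/3), each row's expected payoff is I: -19/3; II: -5/9; III: -23/9.
Taking the (1/9, 5/9, 1/3)-weighted average: (1/9)·(-19/3) + (5/9)·(-5/9) + (1/3)·(-23/9) = -151/81.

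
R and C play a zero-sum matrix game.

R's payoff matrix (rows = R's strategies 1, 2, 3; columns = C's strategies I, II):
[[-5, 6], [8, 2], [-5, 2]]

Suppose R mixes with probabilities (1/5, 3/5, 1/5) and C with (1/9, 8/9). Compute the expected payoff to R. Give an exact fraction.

Against (1/9, 8/9), each row's expected payoff is 1: 43/9; 2: 8/3; 3: 11/9.
Taking the (1/5, 3/5, 1/5)-weighted average: (1/5)·(43/9) + (3/5)·(8/3) + (1/5)·(11/9) = 14/5.

14/5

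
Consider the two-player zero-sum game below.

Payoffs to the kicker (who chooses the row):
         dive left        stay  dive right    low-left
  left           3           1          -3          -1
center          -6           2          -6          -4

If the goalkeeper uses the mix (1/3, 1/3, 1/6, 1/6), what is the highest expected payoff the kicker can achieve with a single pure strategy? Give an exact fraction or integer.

2/3

left: (3)·(1/3) + (1)·(1/3) + (-3)·(1/6) + (-1)·(1/6) = 2/3.
center: (-6)·(1/3) + (2)·(1/3) + (-6)·(1/6) + (-4)·(1/6) = -3.
The best pure response is left with expected payoff 2/3.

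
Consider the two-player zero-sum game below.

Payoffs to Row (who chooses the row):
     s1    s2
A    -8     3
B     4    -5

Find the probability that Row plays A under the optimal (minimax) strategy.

9/20

Row minima are -8 and -5, so Row's maximin is -5; column maxima are 4 and 3, so Column's minimax is 3. These differ, so the equilibrium is in mixed strategies.
Let Row play A with probability p. Column is indifferent when −8p + 4(1−p) = 3p − 5(1−p), giving p = 9/20.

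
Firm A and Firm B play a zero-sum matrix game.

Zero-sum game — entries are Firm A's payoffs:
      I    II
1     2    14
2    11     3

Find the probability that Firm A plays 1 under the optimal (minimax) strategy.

Row minima are 2 and 3, so Firm A's maximin is 3; column maxima are 11 and 14, so Firm B's minimax is 11. These differ, so the equilibrium is in mixed strategies.
Let Firm A play 1 with probability p. Firm B is indifferent when 2p + 11(1−p) = 14p + 3(1−p), giving p = 2/5.

2/5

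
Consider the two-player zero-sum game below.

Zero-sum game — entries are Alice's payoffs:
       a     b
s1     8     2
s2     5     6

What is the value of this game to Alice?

38/7

Row minima are 2 and 5, so Alice's maximin is 5; column maxima are 8 and 6, so Bob's minimax is 6. These differ, so the equilibrium is in mixed strategies.
Let Alice play s1 with probability p. Bob is indifferent when 8p + 5(1−p) = 2p + 6(1−p), giving p = 1/7.
Let Bob play a with probability q. Alice is indifferent when 8q + 2(1−q) = 5q + 6(1−q), giving q = 4/7.
The value is 8·(4/7) + (2)·(3/7) = 38/7.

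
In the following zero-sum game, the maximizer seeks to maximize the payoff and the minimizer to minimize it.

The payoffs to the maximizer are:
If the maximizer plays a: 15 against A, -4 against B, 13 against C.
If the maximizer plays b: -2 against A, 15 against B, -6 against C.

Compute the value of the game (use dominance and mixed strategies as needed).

Column A is strictly dominated by C for the minimizer (it gives the maximizer more in every row).
The remaining 2×2 game on (a, b) × (B, C) has no saddle point. Let the maximizer play a with probability p; indifference gives −4p + 15(1−p) = 13p − 6(1−p), so p = 21/38.
Similarly the minimizer's optimal q on B is 1/2, and the value is -4·(1/2) + (13)·(1/2) = 9/2.

9/2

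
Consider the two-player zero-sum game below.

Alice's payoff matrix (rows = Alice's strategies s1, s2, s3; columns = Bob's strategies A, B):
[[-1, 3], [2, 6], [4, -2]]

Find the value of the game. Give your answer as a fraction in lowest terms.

Row s1 is strictly dominated by row s2, so Alice never plays it.
The remaining 2×2 game on (s2, s3) × (A, B) has no saddle point. Let Alice play s2 with probability p; indifference gives 2p + 4(1−p) = 6p − 2(1−p), so p = 3/5.
Similarly Bob's optimal q on A is 4/5, and the value is 2·(4/5) + (6)·(1/5) = 14/5.

14/5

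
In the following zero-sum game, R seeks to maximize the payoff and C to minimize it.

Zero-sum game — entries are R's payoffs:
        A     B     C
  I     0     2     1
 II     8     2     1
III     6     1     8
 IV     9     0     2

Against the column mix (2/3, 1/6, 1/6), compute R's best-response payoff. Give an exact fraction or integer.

19/3

I: (0)·(2/3) + (2)·(1/6) + (1)·(1/6) = 1/2.
II: (8)·(2/3) + (2)·(1/6) + (1)·(1/6) = 35/6.
III: (6)·(2/3) + (1)·(1/6) + (8)·(1/6) = 11/2.
IV: (9)·(2/3) + (0)·(1/6) + (2)·(1/6) = 19/3.
The best pure response is IV with expected payoff 19/3.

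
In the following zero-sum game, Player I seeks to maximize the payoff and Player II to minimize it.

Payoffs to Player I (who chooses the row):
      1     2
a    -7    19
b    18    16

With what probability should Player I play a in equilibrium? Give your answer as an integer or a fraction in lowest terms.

Row minima are -7 and 16, so Player I's maximin is 16; column maxima are 18 and 19, so Player II's minimax is 18. These differ, so the equilibrium is in mixed strategies.
Let Player I play a with probability p. Player II is indifferent when −7p + 18(1−p) = 19p + 16(1−p), giving p = 1/14.

1/14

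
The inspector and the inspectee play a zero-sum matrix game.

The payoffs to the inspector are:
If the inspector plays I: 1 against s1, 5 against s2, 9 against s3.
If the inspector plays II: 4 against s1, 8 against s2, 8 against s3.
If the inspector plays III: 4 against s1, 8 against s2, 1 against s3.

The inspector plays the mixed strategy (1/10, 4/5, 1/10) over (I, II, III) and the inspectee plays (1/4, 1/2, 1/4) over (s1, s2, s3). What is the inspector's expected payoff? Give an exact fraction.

Against (1/4, 1/2, 1/4), each row's expected payoff is I: 5; II: 7; III: 21/4.
Taking the (1/10, 4/5, 1/10)-weighted average: (1/10)·(5) + (4/5)·(7) + (1/10)·(21/4) = 53/8.

53/8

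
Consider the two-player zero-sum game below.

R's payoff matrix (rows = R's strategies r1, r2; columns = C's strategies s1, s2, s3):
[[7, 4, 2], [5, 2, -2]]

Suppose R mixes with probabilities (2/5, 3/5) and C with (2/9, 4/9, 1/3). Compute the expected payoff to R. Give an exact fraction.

12/5

Against (2/9, 4/9, 1/3), each row's expected payoff is r1: 4; r2: 4/3.
Taking the (2/5, 3/5)-weighted average: (2/5)·(4) + (3/5)·(4/3) = 12/5.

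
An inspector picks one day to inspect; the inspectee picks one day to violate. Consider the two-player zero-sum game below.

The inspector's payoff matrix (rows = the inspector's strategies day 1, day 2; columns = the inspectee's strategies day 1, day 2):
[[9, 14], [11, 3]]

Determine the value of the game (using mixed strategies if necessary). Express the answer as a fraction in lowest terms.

Row minima are 9 and 3, so the inspector's maximin is 9; column maxima are 11 and 14, so the inspectee's minimax is 11. These differ, so the equilibrium is in mixed strategies.
Let the inspector play day 1 with probability p. The inspectee is indifferent when 9p + 11(1−p) = 14p + 3(1−p), giving p = 8/13.
Let the inspectee play day 1 with probability q. The inspector is indifferent when 9q + 14(1−q) = 11q + 3(1−q), giving q = 11/13.
The value is 9·(11/13) + (14)·(2/13) = 127/13.

127/13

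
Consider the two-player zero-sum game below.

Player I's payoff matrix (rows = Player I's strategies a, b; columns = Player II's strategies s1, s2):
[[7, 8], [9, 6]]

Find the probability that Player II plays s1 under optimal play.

Row minima are 7 and 6, so Player I's maximin is 7; column maxima are 9 and 8, so Player II's minimax is 8. These differ, so the equilibrium is in mixed strategies.
Let Player II play s1 with probability q. Player I is indifferent when 7q + 8(1−q) = 9q + 6(1−q), giving q = 1/2.

1/2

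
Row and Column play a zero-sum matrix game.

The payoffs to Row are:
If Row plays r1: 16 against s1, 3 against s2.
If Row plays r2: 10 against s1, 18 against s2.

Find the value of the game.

86/7

Row minima are 3 and 10, so Row's maximin is 10; column maxima are 16 and 18, so Column's minimax is 16. These differ, so the equilibrium is in mixed strategies.
Let Row play r1 with probability p. Column is indifferent when 16p + 10(1−p) = 3p + 18(1−p), giving p = 8/21.
Let Column play s1 with probability q. Row is indifferent when 16q + 3(1−q) = 10q + 18(1−q), giving q = 5/7.
The value is 16·(5/7) + (3)·(2/7) = 86/7.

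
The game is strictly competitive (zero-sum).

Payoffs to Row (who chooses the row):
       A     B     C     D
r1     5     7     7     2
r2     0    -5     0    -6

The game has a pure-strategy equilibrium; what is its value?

2

Row minima: 2, -6 → Row's maximin is 2.
Column maxima: 5, 7, 7, 2 → Column's minimax is 2.
They coincide at (r1, D), so the value is 2.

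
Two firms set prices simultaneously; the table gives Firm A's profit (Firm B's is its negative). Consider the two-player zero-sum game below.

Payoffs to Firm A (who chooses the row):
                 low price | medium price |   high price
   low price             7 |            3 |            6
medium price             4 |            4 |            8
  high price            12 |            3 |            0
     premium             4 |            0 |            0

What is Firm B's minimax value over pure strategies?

4

The worst case (largest entry) in each column is low price: 12, medium price: 4, high price: 8.
The best (smallest) of these is 4.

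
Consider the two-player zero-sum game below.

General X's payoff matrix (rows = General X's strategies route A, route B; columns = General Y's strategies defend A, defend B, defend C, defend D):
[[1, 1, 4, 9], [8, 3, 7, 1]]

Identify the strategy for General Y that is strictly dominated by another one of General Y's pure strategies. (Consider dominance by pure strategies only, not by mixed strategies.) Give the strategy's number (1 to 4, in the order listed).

General Y prefers columns that give General X less. Compare defend C with defend B: 1 < 4, 3 < 7.
So defend B strictly dominates defend C for General Y; defend C is strictly dominated.

3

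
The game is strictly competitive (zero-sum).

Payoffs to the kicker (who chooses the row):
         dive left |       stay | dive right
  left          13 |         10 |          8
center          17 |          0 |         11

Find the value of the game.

110/13

Column dive left is strictly dominated by dive right for the goalkeeper (it gives the kicker more in every row).
The remaining 2×2 game on (left, center) × (stay, dive right) has no saddle point. Let the kicker play left with probability p; indifference gives 10p = 8p + 11(1−p), so p = 11/13.
Similarly the goalkeeper's optimal q on stay is 3/13, and the value is 10·(3/13) + (8)·(10/13) = 110/13.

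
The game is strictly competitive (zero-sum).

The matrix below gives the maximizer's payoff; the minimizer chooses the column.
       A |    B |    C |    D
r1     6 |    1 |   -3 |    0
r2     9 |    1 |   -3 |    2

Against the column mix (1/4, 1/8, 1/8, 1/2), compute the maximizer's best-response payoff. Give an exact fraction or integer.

r1: (6)·(1/4) + (1)·(1/8) + (-3)·(1/8) + (0)·(1/2) = 5/4.
r2: (9)·(1/4) + (1)·(1/8) + (-3)·(1/8) + (2)·(1/2) = 3.
The best pure response is r2 with expected payoff 3.

3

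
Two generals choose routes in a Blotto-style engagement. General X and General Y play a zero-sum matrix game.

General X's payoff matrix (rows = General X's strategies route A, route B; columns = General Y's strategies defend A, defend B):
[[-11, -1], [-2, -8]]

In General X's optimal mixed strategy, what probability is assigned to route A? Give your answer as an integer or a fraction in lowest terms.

3/8

Row minima are -11 and -8, so General X's maximin is -8; column maxima are -2 and -1, so General Y's minimax is -2. These differ, so the equilibrium is in mixed strategies.
Let General X play route A with probability p. General Y is indifferent when −11p − 2(1−p) = −p − 8(1−p), giving p = 3/8.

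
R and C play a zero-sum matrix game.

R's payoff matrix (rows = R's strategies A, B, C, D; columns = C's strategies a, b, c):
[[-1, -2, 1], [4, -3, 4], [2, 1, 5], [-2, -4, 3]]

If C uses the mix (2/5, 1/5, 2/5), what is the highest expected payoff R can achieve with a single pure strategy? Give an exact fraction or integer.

3

A: (-1)·(2/5) + (-2)·(1/5) + (1)·(2/5) = -2/5.
B: (4)·(2/5) + (-3)·(1/5) + (4)·(2/5) = 13/5.
C: (2)·(2/5) + (1)·(1/5) + (5)·(2/5) = 3.
D: (-2)·(2/5) + (-4)·(1/5) + (3)·(2/5) = -2/5.
The best pure response is C with expected payoff 3.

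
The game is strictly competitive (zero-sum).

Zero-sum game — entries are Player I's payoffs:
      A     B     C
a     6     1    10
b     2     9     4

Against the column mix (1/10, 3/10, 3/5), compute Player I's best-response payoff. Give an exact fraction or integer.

a: (6)·(1/10) + (1)·(3/10) + (10)·(3/5) = 69/10.
b: (2)·(1/10) + (9)·(3/10) + (4)·(3/5) = 53/10.
The best pure response is a with expected payoff 69/10.

69/10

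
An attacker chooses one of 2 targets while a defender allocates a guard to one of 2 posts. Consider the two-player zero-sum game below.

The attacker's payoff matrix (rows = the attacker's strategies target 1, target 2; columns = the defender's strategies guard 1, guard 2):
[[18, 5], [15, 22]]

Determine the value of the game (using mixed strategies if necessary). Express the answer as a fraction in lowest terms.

Row minima are 5 and 15, so the attacker's maximin is 15; column maxima are 18 and 22, so the defender's minimax is 18. These differ, so the equilibrium is in mixed strategies.
Let the attacker play target 1 with probability p. The defender is indifferent when 18p + 15(1−p) = 5p + 22(1−p), giving p = 7/20.
Let the defender play guard 1 with probability q. The attacker is indifferent when 18q + 5(1−q) = 15q + 22(1−q), giving q = 17/20.
The value is 18·(17/20) + (5)·(3/20) = 321/20.

321/20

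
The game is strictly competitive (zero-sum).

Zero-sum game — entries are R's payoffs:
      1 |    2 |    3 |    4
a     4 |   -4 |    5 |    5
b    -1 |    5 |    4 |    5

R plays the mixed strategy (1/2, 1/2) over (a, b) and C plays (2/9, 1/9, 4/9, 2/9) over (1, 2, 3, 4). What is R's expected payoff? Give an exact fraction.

7/2

Against (2/9, 1/9, 4/9, 2/9), each row's expected payoff is a: 34/9; b: 29/9.
Taking the (1/2, 1/2)-weighted average: (1/2)·(34/9) + (1/2)·(29/9) = 7/2.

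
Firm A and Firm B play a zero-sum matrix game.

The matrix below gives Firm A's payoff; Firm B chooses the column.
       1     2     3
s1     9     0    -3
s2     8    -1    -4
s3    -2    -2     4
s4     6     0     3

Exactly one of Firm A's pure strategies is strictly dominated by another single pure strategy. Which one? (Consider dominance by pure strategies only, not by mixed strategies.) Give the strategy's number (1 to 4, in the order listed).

Compare s2 with s1: 9 > 8, 0 > -1, -3 > -4.
So s1 strictly dominates s2 for Firm A; s2 is strictly dominated.

2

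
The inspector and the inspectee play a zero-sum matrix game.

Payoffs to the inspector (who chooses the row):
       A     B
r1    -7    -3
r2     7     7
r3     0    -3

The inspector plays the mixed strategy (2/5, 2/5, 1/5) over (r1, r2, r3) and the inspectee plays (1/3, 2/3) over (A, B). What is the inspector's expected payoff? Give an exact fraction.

2/3

Against (1/3, 2/3), each row's expected payoff is r1: -13/3; r2: 7; r3: -2.
Taking the (2/5, 2/5, 1/5)-weighted average: (2/5)·(-13/3) + (2/5)·(7) + (1/5)·(-2) = 2/3.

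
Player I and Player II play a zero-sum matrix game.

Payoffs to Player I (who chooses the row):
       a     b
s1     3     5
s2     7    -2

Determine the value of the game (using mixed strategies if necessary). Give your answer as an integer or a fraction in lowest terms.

Row minima are 3 and -2, so Player I's maximin is 3; column maxima are 7 and 5, so Player II's minimax is 5. These differ, so the equilibrium is in mixed strategies.
Let Player I play s1 with probability p. Player II is indifferent when 3p + 7(1−p) = 5p − 2(1−p), giving p = 9/11.
Let Player II play a with probability q. Player I is indifferent when 3q + 5(1−q) = 7q − 2(1−q), giving q = 7/11.
The value is 3·(7/11) + (5)·(4/11) = 41/11.

41/11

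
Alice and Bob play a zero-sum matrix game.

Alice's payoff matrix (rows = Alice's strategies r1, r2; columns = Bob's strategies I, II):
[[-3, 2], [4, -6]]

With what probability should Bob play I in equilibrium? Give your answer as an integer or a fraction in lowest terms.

8/15

Row minima are -3 and -6, so Alice's maximin is -3; column maxima are 4 and 2, so Bob's minimax is 2. These differ, so the equilibrium is in mixed strategies.
Let Bob play I with probability q. Alice is indifferent when −3q + 2(1−q) = 4q − 6(1−q), giving q = 8/15.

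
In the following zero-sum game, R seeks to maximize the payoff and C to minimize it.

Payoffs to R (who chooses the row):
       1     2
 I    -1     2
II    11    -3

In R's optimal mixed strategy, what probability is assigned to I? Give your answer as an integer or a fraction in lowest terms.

14/17

Row minima are -1 and -3, so R's maximin is -1; column maxima are 11 and 2, so C's minimax is 2. These differ, so the equilibrium is in mixed strategies.
Let R play I with probability p. C is indifferent when −p + 11(1−p) = 2p − 3(1−p), giving p = 14/17.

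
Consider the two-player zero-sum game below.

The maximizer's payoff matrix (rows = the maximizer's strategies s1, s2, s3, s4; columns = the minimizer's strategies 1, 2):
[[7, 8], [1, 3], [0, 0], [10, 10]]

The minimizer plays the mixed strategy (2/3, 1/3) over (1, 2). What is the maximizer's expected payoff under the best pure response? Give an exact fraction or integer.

s1: (7)·(2/3) + (8)·(1/3) = 22/3.
s2: (1)·(2/3) + (3)·(1/3) = 5/3.
s3: (0)·(2/3) + (0)·(1/3) = 0.
s4: (10)·(2/3) + (10)·(1/3) = 10.
The best pure response is s4 with expected payoff 10.

10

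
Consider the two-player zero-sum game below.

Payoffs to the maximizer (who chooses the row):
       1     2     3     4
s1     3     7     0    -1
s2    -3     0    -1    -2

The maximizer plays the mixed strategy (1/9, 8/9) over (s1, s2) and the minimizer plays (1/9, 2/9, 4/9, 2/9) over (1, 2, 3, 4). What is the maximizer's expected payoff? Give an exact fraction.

Against (1/9, 2/9, 4/9, 2/9), each row's expected payoff is s1: 5/3; s2: -11/9.
Taking the (1/9, 8/9)-weighted average: (1/9)·(5/3) + (8/9)·(-11/9) = -73/81.

-73/81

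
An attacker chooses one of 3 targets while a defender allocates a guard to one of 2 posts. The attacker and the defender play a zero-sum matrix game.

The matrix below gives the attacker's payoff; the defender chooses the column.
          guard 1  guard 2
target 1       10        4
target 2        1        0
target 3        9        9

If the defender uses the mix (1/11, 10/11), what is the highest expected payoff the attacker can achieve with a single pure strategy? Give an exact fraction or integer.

target 1: (10)·(1/11) + (4)·(10/11) = 50/11.
target 2: (1)·(1/11) + (0)·(10/11) = 1/11.
target 3: (9)·(1/11) + (9)·(10/11) = 9.
The best pure response is target 3 with expected payoff 9.

9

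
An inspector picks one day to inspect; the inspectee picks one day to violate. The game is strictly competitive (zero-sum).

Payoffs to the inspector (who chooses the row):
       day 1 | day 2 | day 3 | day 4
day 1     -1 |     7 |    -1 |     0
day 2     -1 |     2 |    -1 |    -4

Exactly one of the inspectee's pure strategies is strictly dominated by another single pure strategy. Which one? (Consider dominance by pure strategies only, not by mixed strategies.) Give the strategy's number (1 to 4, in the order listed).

2

The inspectee prefers columns that give the inspector less. Compare day 2 with day 1: -1 < 7, -1 < 2.
So day 1 strictly dominates day 2 for the inspectee; day 2 is strictly dominated.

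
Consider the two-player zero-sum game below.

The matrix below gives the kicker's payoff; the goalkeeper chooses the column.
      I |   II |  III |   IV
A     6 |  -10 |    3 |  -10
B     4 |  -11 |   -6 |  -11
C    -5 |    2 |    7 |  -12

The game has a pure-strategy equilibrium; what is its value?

Row minima: -10, -11, -12 → the kicker's maximin is -10.
Column maxima: 6, 2, 7, -10 → the goalkeeper's minimax is -10.
They coincide at (A, IV), so the value is -10.

-10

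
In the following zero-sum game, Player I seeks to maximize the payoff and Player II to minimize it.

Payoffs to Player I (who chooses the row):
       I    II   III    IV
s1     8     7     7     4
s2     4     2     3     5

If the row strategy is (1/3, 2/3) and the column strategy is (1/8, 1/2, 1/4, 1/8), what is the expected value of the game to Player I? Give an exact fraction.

25/6

Against (1/8, 1/2, 1/4, 1/8), each row's expected payoff is s1: 27/4; s2: 23/8.
Taking the (1/3, 2/3)-weighted average: (1/3)·(27/4) + (2/3)·(23/8) = 25/6.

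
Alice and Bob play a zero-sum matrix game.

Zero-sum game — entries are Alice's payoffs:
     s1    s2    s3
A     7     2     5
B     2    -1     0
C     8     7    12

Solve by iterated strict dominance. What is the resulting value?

7

Column s3 is strictly dominated by s2 for Bob (2<5, -1<0, 7<12); eliminate s3.
Column s1 is strictly dominated by s2 for Bob (2<7, -1<2, 7<8); eliminate s1.
Row B is strictly dominated by row A (2>-1); eliminate B.
Row A is strictly dominated by row C (7>2); eliminate A.
Only (C, s2) remains, with payoff 7.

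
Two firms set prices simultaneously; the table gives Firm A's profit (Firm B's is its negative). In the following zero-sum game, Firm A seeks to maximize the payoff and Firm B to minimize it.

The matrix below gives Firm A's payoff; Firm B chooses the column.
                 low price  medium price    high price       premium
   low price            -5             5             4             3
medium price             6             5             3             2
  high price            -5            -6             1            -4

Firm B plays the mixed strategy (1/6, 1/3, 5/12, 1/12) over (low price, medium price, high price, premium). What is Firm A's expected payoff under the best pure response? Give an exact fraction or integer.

49/12

low price: (-5)·(1/6) + (5)·(1/3) + (4)·(5/12) + (3)·(1/12) = 11/4.
medium price: (6)·(1/6) + (5)·(1/3) + (3)·(5/12) + (2)·(1/12) = 49/12.
high price: (-5)·(1/6) + (-6)·(1/3) + (1)·(5/12) + (-4)·(1/12) = -11/4.
The best pure response is medium price with expected payoff 49/12.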